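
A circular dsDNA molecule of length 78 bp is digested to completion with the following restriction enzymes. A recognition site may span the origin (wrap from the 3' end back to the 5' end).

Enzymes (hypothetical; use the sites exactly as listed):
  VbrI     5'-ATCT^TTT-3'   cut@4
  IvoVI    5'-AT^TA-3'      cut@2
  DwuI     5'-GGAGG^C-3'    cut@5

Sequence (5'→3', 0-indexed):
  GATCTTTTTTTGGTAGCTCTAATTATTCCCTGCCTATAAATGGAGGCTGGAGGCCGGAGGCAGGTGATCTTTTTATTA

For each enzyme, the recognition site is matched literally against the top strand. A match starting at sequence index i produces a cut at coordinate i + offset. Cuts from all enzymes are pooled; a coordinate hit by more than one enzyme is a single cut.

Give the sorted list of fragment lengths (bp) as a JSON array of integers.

Per-enzyme occurrences:
  VbrI (ATCTTTT, off=4): starts [1, 66] → cuts [5, 70]
  IvoVI (ATTA, off=2): starts [21, 74] → cuts [23, 76]
  DwuI (GGAGGC, off=5): starts [41, 48, 55] → cuts [46, 53, 60]

Pooled cuts: [5, 23, 46, 53, 60, 70, 76]

Fragment lengths:
  5→23: 18 bp
  23→46: 23 bp
  46→53: 7 bp
  53→60: 7 bp
  60→70: 10 bp
  70→76: 6 bp
  76→5 (wrap): 78-76+5 = 7 bp

[6,7,7,7,10,18,23]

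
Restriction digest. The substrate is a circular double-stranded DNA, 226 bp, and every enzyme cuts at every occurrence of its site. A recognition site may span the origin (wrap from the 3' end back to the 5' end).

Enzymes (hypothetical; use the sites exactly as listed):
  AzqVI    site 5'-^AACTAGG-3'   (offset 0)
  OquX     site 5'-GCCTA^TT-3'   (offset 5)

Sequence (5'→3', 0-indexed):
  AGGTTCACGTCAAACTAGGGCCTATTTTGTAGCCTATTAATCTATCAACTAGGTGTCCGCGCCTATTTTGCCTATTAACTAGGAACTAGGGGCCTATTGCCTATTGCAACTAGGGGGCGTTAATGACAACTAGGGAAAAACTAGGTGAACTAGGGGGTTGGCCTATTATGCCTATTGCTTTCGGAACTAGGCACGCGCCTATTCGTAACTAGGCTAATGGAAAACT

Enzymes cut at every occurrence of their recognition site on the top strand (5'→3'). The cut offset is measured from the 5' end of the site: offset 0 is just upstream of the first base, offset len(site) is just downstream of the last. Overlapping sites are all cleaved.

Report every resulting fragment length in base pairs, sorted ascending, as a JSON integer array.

[2,4,5,7,7,9,9,9,10,10,11,12,12,13,16,16,17,18,19,20]

Scan for sites:
  AzqVI (AACTAGG, off=0): starts [12, 46, 76, 83, 107, 127, 138, 147, 184, 206, 222] → cuts [12, 46, 76, 83, 107, 127, 138, 147, 184, 206, 222]
  OquX (GCCTATT, off=5): starts [19, 31, 60, 69, 91, 98, 160, 169, 196] → cuts [24, 36, 65, 74, 96, 103, 165, 174, 201]

Pooled cuts: [12, 24, 36, 46, 65, 74, 76, 83, 96, 103, 107, 127, 138, 147, 165, 174, 184, 201, 206, 222]

Fragment lengths:
  12→24: 12 bp
  24→36: 12 bp
  36→46: 10 bp
  46→65: 19 bp
  65→74: 9 bp
  74→76: 2 bp
  76→83: 7 bp
  83→96: 13 bp
  96→103: 7 bp
  103→107: 4 bp
  107→127: 20 bp
  127→138: 11 bp
  138→147: 9 bp
  147→165: 18 bp
  165→174: 9 bp
  174→184: 10 bp
  184→201: 17 bp
  201→206: 5 bp
  206→222: 16 bp
  222→12 (wrap): 226-222+12 = 16 bp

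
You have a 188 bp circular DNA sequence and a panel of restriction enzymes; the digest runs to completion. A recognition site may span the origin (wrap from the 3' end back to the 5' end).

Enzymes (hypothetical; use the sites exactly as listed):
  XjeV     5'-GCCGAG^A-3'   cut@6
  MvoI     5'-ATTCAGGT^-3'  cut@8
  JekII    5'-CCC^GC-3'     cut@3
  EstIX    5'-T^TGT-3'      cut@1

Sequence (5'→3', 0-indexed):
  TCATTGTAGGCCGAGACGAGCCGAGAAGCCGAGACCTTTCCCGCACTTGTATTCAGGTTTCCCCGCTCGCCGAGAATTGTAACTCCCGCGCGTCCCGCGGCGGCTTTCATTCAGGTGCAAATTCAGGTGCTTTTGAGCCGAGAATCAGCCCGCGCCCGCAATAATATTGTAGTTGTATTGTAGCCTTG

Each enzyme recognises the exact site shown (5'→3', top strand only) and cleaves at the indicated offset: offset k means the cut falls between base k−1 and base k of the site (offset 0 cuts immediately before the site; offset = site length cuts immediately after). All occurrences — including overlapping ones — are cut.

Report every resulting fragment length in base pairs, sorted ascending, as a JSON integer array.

[3,5,5,6,6,6,6,8,8,9,9,9,10,10,10,10,11,11,12,14,20]

Scan for sites:
  XjeV (GCCGAGA, off=6): starts [9, 19, 27, 68, 136] → cuts [15, 25, 33, 74, 142]
  MvoI (ATTCAGGT, off=8): starts [50, 108, 120] → cuts [58, 116, 128]
  JekII (CCCGC, off=3): starts [39, 61, 84, 93, 148, 154] → cuts [42, 64, 87, 96, 151, 157]
  EstIX (TTGT, off=1): starts [3, 46, 76, 166, 172, 177, 185] → cuts [4, 47, 77, 167, 173, 178, 186]

All cut coordinates (distinct, sorted): [4, 15, 25, 33, 42, 47, 58, 64, 74, 77, 87, 96, 116, 128, 142, 151, 157, 167, 173, 178, 186]

Fragment lengths:
  4→15: 11 bp
  15→25: 10 bp
  25→33: 8 bp
  33→42: 9 bp
  42→47: 5 bp
  47→58: 11 bp
  58→64: 6 bp
  64→74: 10 bp
  74→77: 3 bp
  77→87: 10 bp
  87→96: 9 bp
  96→116: 20 bp
  116→128: 12 bp
  128→142: 14 bp
  142→151: 9 bp
  151→157: 6 bp
  157→167: 10 bp
  167→173: 6 bp
  173→178: 5 bp
  178→186: 8 bp
  186→4 (wrap): 188-186+4 = 6 bp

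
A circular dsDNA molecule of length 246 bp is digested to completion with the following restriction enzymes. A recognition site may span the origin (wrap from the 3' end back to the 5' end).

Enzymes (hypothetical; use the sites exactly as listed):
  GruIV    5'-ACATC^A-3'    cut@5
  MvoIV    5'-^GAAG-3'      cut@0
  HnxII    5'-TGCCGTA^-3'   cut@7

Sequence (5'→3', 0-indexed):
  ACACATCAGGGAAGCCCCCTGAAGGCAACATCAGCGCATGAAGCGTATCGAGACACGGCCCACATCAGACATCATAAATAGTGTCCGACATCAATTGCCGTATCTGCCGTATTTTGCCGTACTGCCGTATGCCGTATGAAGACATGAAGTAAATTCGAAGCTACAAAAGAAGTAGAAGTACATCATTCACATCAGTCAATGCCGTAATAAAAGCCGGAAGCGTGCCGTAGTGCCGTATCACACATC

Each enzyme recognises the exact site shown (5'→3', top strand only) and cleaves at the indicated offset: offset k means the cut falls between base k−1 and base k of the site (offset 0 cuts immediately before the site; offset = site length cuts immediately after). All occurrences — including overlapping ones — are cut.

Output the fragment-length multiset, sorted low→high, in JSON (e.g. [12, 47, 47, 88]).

Site scan:
  GruIV (ACATCA, off=5): starts [2, 27, 61, 68, 87, 179, 188, 241] → cuts [0, 7, 32, 66, 73, 92, 184, 193]
  MvoIV (GAAG, off=0): starts [10, 20, 39, 137, 145, 156, 168, 174, 216] → cuts [10, 20, 39, 137, 145, 156, 168, 174, 216]
  HnxII (TGCCGTA, off=7): starts [95, 104, 114, 122, 129, 199, 222, 230] → cuts [102, 111, 121, 129, 136, 206, 229, 237]

Pooled cuts: [0, 7, 10, 20, 32, 39, 66, 73, 92, 102, 111, 121, 129, 136, 137, 145, 156, 168, 174, 184, 193, 206, 216, 229, 237]

Fragments:
  0→7: 7 bp
  7→10: 3 bp
  10→20: 10 bp
  20→32: 12 bp
  32→39: 7 bp
  39→66: 27 bp
  66→73: 7 bp
  73→92: 19 bp
  92→102: 10 bp
  102→111: 9 bp
  111→121: 10 bp
  121→129: 8 bp
  129→136: 7 bp
  136→137: 1 bp
  137→145: 8 bp
  145→156: 11 bp
  156→168: 12 bp
  168→174: 6 bp
  174→184: 10 bp
  184→193: 9 bp
  193→206: 13 bp
  206→216: 10 bp
  216→229: 13 bp
  229→237: 8 bp
  237→0 (wrap): 246-237+0 = 9 bp

[1,3,6,7,7,7,7,8,8,8,9,9,9,10,10,10,10,10,11,12,12,13,13,19,27]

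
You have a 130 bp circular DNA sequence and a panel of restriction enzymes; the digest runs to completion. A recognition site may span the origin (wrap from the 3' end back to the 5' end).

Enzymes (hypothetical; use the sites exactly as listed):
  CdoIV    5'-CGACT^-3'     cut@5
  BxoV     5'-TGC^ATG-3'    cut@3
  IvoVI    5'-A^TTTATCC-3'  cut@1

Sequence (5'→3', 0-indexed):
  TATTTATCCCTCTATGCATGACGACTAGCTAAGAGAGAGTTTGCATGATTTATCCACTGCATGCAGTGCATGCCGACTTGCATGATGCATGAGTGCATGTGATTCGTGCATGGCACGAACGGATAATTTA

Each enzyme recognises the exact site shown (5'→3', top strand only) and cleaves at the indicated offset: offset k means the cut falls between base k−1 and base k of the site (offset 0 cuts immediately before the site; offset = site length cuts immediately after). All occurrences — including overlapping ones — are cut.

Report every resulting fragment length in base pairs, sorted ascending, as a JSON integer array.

[3,4,7,8,9,9,9,12,13,15,18,23]

Site scan:
  CdoIV (CGACT, off=5): starts [21, 73] → cuts [26, 78]
  BxoV (TGCATG, off=3): starts [14, 41, 57, 66, 78, 85, 93, 106] → cuts [17, 44, 60, 69, 81, 88, 96, 109]
  IvoVI (ATTTATCC, off=1): starts [1, 47] → cuts [2, 48]

All cut coordinates (distinct, sorted): [2, 17, 26, 44, 48, 60, 69, 78, 81, 88, 96, 109]

Fragment lengths:
  2→17: 15 bp
  17→26: 9 bp
  26→44: 18 bp
  44→48: 4 bp
  48→60: 12 bp
  60→69: 9 bp
  69→78: 9 bp
  78→81: 3 bp
  81→88: 7 bp
  88→96: 8 bp
  96→109: 13 bp
  109→2 (wrap): 130-109+2 = 23 bp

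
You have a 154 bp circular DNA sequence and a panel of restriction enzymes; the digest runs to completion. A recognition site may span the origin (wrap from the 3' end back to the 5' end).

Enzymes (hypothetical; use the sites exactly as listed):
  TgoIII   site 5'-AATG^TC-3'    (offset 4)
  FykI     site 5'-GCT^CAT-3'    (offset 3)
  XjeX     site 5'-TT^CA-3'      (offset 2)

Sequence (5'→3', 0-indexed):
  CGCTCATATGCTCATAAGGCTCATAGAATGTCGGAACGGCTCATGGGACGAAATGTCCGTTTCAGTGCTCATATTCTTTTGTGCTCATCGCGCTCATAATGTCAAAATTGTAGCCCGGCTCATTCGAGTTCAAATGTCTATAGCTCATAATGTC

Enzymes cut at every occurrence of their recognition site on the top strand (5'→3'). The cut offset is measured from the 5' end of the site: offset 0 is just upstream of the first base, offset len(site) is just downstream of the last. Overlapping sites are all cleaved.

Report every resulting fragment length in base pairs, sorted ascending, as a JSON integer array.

[6,6,7,7,7,7,8,9,9,9,9,10,11,14,16,19]

Scan for sites:
  TgoIII (AATGTC, off=4): starts [26, 51, 97, 132, 148] → cuts [30, 55, 101, 136, 152]
  FykI (GCTCAT, off=3): starts [1, 9, 18, 38, 66, 82, 91, 117, 142] → cuts [4, 12, 21, 41, 69, 85, 94, 120, 145]
  XjeX (TTCA, off=2): starts [60, 128] → cuts [62, 130]

Pooled cuts: [4, 12, 21, 30, 41, 55, 62, 69, 85, 94, 101, 120, 130, 136, 145, 152]

Fragment lengths:
  4→12: 8 bp
  12→21: 9 bp
  21→30: 9 bp
  30→41: 11 bp
  41→55: 14 bp
  55→62: 7 bp
  62→69: 7 bp
  69→85: 16 bp
  85→94: 9 bp
  94→101: 7 bp
  101→120: 19 bp
  120→130: 10 bp
  130→136: 6 bp
  136→145: 9 bp
  145→152: 7 bp
  152→4 (wrap): 154-152+4 = 6 bp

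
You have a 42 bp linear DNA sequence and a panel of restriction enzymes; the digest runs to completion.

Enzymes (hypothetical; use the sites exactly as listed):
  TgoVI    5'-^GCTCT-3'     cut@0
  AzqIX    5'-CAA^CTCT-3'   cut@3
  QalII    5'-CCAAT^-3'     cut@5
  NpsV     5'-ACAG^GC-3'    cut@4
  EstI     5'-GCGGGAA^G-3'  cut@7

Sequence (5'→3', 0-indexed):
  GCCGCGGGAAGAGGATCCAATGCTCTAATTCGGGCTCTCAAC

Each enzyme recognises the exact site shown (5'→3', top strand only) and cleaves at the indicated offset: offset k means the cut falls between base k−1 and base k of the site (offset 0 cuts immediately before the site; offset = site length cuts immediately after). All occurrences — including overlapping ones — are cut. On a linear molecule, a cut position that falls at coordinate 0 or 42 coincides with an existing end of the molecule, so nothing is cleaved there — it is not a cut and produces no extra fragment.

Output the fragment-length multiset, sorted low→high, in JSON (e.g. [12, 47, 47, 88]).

Site scan:
  TgoVI GCTCT/0: at [21, 33] ⇒ [21, 33]
  AzqIX (CAACTCT, off=3): no sites
  QalII CCAAT/5: at [16] ⇒ [21]
  NpsV (ACAGGC, off=4): no sites
  EstI GCGGGAAG/7: at [3] ⇒ [10]

All cut coordinates (distinct, sorted): [10, 21, 33]

Fragments:
  [0,10): 10 bp
  [10,21): 11 bp
  [21,33): 12 bp
  [33,42): 9 bp

[9,10,11,12]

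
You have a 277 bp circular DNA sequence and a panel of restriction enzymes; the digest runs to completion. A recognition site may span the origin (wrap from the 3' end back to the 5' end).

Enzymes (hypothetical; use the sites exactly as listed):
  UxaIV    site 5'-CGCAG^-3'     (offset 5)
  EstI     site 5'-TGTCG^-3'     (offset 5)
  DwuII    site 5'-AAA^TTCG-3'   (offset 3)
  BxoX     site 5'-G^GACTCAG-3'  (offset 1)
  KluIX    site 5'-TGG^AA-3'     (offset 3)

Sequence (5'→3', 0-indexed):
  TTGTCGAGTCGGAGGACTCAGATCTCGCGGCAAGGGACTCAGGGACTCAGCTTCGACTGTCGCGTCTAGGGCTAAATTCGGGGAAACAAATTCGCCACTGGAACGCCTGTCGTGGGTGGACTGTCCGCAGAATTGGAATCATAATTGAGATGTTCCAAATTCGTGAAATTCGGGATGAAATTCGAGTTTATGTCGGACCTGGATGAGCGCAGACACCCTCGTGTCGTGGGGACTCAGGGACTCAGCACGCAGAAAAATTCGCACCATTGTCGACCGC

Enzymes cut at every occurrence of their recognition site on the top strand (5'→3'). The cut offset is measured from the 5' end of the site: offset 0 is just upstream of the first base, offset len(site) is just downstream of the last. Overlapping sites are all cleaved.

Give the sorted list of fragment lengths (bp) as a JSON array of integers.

[4,5,6,8,8,8,9,11,11,11,12,14,14,14,14,15,15,17,18,19,21,23]

Scan for sites:
  UxaIV CGCAG/5: at [125, 207, 247] ⇒ [130, 212, 252]
  EstI TGTCG/5: at [1, 57, 107, 190, 221, 267] ⇒ [6, 62, 112, 195, 226, 272]
  DwuII AAATTCG/3: at [73, 87, 156, 165, 177, 254] ⇒ [76, 90, 159, 168, 180, 257]
  BxoX GGACTCAG/1: at [13, 34, 42, 229, 237] ⇒ [14, 35, 43, 230, 238]
  KluIX TGGAA/3: at [98, 133] ⇒ [101, 136]

Pooled cuts: [6, 14, 35, 43, 62, 76, 90, 101, 112, 130, 136, 159, 168, 180, 195, 212, 226, 230, 238, 252, 257, 272]

Fragments:
  6→14: 8 bp
  14→35: 21 bp
  35→43: 8 bp
  43→62: 19 bp
  62→76: 14 bp
  76→90: 14 bp
  90→101: 11 bp
  101→112: 11 bp
  112→130: 18 bp
  130→136: 6 bp
  136→159: 23 bp
  159→168: 9 bp
  168→180: 12 bp
  180→195: 15 bp
  195→212: 17 bp
  212→226: 14 bp
  226→230: 4 bp
  230→238: 8 bp
  238→252: 14 bp
  252→257: 5 bp
  257→272: 15 bp
  272→6 (wrap): 277-272+6 = 11 bp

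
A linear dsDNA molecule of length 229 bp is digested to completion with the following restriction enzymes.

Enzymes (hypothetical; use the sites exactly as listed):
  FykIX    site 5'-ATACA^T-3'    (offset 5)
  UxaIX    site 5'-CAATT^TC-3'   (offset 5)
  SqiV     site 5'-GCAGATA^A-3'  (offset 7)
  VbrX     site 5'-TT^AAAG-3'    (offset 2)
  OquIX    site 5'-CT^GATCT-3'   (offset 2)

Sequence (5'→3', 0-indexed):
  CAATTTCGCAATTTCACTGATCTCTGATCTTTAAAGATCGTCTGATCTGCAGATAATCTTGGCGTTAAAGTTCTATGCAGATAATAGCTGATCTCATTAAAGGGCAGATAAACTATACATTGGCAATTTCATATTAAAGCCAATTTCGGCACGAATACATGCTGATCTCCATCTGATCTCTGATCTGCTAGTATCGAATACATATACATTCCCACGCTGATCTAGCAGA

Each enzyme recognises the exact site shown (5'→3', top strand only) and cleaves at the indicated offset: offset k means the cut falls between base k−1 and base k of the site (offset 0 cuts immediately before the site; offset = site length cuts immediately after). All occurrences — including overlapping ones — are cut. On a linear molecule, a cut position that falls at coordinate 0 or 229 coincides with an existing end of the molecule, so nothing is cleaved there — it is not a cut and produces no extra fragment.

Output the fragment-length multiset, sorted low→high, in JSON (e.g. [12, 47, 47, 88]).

Scan for sites:
  FykIX ATACAT/5: at [114, 154, 197, 203] ⇒ [119, 159, 202, 208]
  UxaIX CAATTTC/5: at [0, 8, 123, 140] ⇒ [5, 13, 128, 145]
  SqiV GCAGATAA/7: at [48, 76, 103] ⇒ [55, 83, 110]
  VbrX TTAAAG/2: at [30, 64, 96, 133] ⇒ [32, 66, 98, 135]
  OquIX CTGATCT/2: at [16, 23, 41, 87, 161, 172, 179, 216] ⇒ [18, 25, 43, 89, 163, 174, 181, 218]

Pooled cuts: [5, 13, 18, 25, 32, 43, 55, 66, 83, 89, 98, 110, 119, 128, 135, 145, 159, 163, 174, 181, 202, 208, 218]

Fragment lengths:
  [0,5): 5 bp
  [5,13): 8 bp
  [13,18): 5 bp
  [18,25): 7 bp
  [25,32): 7 bp
  [32,43): 11 bp
  [43,55): 12 bp
  [55,66): 11 bp
  [66,83): 17 bp
  [83,89): 6 bp
  [89,98): 9 bp
  [98,110): 12 bp
  [110,119): 9 bp
  [119,128): 9 bp
  [128,135): 7 bp
  [135,145): 10 bp
  [145,159): 14 bp
  [159,163): 4 bp
  [163,174): 11 bp
  [174,181): 7 bp
  [181,202): 21 bp
  [202,208): 6 bp
  [208,218): 10 bp
  [218,229): 11 bp

[4,5,5,6,6,7,7,7,7,8,9,9,9,10,10,11,11,11,11,12,12,14,17,21]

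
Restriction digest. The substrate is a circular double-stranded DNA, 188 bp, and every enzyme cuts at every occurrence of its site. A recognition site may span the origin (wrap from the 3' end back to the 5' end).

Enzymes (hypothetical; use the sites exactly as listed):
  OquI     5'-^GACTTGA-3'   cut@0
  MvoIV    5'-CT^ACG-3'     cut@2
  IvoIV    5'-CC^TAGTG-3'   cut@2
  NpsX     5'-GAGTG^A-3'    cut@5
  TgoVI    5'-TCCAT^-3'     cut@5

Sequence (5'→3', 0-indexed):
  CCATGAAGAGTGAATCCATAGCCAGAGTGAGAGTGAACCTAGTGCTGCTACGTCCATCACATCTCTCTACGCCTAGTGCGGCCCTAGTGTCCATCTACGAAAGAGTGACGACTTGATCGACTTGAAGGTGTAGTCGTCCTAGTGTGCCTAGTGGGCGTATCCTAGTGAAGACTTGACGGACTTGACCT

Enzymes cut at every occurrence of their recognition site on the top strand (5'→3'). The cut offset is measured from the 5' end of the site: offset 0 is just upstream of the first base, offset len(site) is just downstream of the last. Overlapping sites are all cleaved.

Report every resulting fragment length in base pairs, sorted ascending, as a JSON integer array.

[2,2,4,5,6,7,7,8,8,9,9,9,10,10,10,11,11,11,14,14,21]

Scan for sites:
  OquI GACTTGA/0: at [109, 118, 169, 178] ⇒ [109, 118, 169, 178]
  MvoIV CTACG/2: at [47, 66, 94] ⇒ [49, 68, 96]
  IvoIV CCTAGTG/2: at [37, 71, 82, 137, 146, 160] ⇒ [39, 73, 84, 139, 148, 162]
  NpsX GAGTGA/5: at [7, 24, 30, 102] ⇒ [12, 29, 35, 107]
  TgoVI TCCAT/5: at [14, 52, 89, 187] ⇒ [4, 19, 57, 94]

Pooled cuts: [4, 12, 19, 29, 35, 39, 49, 57, 68, 73, 84, 94, 96, 107, 109, 118, 139, 148, 162, 169, 178]

Fragments:
  4→12: 8 bp
  12→19: 7 bp
  19→29: 10 bp
  29→35: 6 bp
  35→39: 4 bp
  39→49: 10 bp
  49→57: 8 bp
  57→68: 11 bp
  68→73: 5 bp
  73→84: 11 bp
  84→94: 10 bp
  94→96: 2 bp
  96→107: 11 bp
  107→109: 2 bp
  109→118: 9 bp
  118→139: 21 bp
  139→148: 9 bp
  148→162: 14 bp
  162→169: 7 bp
  169→178: 9 bp
  178→4 (wrap): 188-178+4 = 14 bp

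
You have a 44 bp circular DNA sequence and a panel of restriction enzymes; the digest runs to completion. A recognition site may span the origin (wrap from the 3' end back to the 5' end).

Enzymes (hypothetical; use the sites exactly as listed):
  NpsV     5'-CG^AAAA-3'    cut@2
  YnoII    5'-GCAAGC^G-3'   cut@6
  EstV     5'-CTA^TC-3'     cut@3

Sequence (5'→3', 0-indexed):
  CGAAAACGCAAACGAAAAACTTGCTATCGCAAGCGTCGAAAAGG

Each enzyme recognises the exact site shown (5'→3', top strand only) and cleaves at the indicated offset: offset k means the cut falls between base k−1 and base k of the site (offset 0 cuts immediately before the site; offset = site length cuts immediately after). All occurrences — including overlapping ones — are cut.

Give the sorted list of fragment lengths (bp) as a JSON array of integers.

[4,8,8,12,12]

Scan for sites:
  NpsV (CGAAAA, off=2): starts [0, 12, 36] → cuts [2, 14, 38]
  YnoII (GCAAGCG, off=6): starts [28] → cuts [34]
  EstV (CTATC, off=3): starts [23] → cuts [26]

Pooled cuts: [2, 14, 26, 34, 38]

Fragments:
  2→14: 12 bp
  14→26: 12 bp
  26→34: 8 bp
  34→38: 4 bp
  38→2 (wrap): 44-38+2 = 8 bp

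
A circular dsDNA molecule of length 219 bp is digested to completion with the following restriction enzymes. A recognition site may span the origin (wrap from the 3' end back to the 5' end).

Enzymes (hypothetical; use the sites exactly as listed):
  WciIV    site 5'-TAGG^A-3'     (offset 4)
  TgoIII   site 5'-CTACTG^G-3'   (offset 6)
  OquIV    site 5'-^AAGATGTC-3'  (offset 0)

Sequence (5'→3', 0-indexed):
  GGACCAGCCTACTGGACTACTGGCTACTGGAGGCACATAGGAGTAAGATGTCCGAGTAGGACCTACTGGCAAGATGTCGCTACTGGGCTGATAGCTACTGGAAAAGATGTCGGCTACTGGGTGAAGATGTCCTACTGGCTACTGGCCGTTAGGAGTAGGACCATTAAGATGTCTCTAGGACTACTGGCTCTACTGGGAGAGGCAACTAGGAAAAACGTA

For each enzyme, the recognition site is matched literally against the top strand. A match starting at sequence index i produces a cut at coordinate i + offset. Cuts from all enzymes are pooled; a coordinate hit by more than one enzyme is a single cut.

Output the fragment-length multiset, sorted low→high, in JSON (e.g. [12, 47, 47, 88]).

Scan for sites:
  WciIV TAGGA/4: at [37, 56, 149, 155, 175, 206, 217] ⇒ [2, 41, 60, 153, 159, 179, 210]
  TgoIII CTACTGG/6: at [8, 16, 23, 62, 79, 94, 113, 131, 138, 180, 189] ⇒ [14, 22, 29, 68, 85, 100, 119, 137, 144, 186, 195]
  OquIV AAGATGTC/0: at [44, 70, 103, 123, 165] ⇒ [44, 70, 103, 123, 165]

All cut coordinates (distinct, sorted): [2, 14, 22, 29, 41, 44, 60, 68, 70, 85, 100, 103, 119, 123, 137, 144, 153, 159, 165, 179, 186, 195, 210]

Fragments:
  2→14: 12 bp
  14→22: 8 bp
  22→29: 7 bp
  29→41: 12 bp
  41→44: 3 bp
  44→60: 16 bp
  60→68: 8 bp
  68→70: 2 bp
  70→85: 15 bp
  85→100: 15 bp
  100→103: 3 bp
  103→119: 16 bp
  119→123: 4 bp
  123→137: 14 bp
  137→144: 7 bp
  144→153: 9 bp
  153→159: 6 bp
  159→165: 6 bp
  165→179: 14 bp
  179→186: 7 bp
  186→195: 9 bp
  195→210: 15 bp
  210→2 (wrap): 219-210+2 = 11 bp

[2,3,3,4,6,6,7,7,7,8,8,9,9,11,12,12,14,14,15,15,15,16,16]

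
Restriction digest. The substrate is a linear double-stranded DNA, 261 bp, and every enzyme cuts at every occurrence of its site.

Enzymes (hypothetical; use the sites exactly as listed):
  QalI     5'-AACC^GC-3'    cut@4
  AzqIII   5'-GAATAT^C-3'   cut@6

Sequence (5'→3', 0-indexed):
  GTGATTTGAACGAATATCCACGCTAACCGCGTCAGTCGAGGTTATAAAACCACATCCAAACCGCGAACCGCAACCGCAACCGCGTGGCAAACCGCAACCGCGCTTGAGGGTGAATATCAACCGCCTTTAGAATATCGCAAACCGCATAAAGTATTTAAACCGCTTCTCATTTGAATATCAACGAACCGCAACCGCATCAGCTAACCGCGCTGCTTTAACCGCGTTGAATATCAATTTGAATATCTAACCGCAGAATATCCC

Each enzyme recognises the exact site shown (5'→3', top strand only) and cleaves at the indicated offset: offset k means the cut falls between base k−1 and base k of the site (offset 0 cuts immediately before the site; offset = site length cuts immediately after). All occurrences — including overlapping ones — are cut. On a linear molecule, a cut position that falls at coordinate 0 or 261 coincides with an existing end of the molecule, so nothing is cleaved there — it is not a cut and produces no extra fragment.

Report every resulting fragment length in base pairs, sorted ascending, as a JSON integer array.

[3,5,6,6,6,6,6,7,8,9,9,11,11,12,12,13,13,14,17,17,18,18,34]

Site scan:
  QalI AACCGC/4: at [24, 58, 65, 71, 77, 89, 95, 118, 139, 157, 183, 189, 202, 216, 245] ⇒ [28, 62, 69, 75, 81, 93, 99, 122, 143, 161, 187, 193, 206, 220, 249]
  AzqIII GAATATC/6: at [11, 111, 129, 172, 225, 237, 252] ⇒ [17, 117, 135, 178, 231, 243, 258]

Pooled cuts: [17, 28, 62, 69, 75, 81, 93, 99, 117, 122, 135, 143, 161, 178, 187, 193, 206, 220, 231, 243, 249, 258]

Fragment lengths:
  [0,17): 17 bp
  [17,28): 11 bp
  [28,62): 34 bp
  [62,69): 7 bp
  [69,75): 6 bp
  [75,81): 6 bp
  [81,93): 12 bp
  [93,99): 6 bp
  [99,117): 18 bp
  [117,122): 5 bp
  [122,135): 13 bp
  [135,143): 8 bp
  [143,161): 18 bp
  [161,178): 17 bp
  [178,187): 9 bp
  [187,193): 6 bp
  [193,206): 13 bp
  [206,220): 14 bp
  [220,231): 11 bp
  [231,243): 12 bp
  [243,249): 6 bp
  [249,258): 9 bp
  [258,261): 3 bp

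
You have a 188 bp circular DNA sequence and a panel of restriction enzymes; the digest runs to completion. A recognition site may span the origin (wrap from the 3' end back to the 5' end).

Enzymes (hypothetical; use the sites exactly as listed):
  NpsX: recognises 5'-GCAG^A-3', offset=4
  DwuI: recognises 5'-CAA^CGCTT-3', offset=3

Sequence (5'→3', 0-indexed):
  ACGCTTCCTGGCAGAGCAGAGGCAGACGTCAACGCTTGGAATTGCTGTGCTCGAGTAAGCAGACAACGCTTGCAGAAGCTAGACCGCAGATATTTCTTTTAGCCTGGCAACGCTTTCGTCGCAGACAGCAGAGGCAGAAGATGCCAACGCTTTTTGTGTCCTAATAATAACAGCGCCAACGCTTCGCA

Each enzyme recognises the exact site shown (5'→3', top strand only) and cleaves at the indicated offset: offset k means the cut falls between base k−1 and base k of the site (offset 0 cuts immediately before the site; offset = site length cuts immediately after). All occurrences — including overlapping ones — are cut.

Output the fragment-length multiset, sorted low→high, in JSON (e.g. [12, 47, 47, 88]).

Scan for sites:
  NpsX GCAGA/4: at [10, 15, 21, 58, 71, 85, 120, 127, 133] ⇒ [14, 19, 25, 62, 75, 89, 124, 131, 137]
  DwuI CAACGCTT/3: at [29, 63, 107, 144, 176, 186] ⇒ [1, 32, 66, 110, 147, 179]

Pooled cuts: [1, 14, 19, 25, 32, 62, 66, 75, 89, 110, 124, 131, 137, 147, 179]

Fragment lengths:
  1→14: 13 bp
  14→19: 5 bp
  19→25: 6 bp
  25→32: 7 bp
  32→62: 30 bp
  62→66: 4 bp
  66→75: 9 bp
  75→89: 14 bp
  89→110: 21 bp
  110→124: 14 bp
  124→131: 7 bp
  131→137: 6 bp
  137→147: 10 bp
  147→179: 32 bp
  179→1 (wrap): 188-179+1 = 10 bp

[4,5,6,6,7,7,9,10,10,13,14,14,21,30,32]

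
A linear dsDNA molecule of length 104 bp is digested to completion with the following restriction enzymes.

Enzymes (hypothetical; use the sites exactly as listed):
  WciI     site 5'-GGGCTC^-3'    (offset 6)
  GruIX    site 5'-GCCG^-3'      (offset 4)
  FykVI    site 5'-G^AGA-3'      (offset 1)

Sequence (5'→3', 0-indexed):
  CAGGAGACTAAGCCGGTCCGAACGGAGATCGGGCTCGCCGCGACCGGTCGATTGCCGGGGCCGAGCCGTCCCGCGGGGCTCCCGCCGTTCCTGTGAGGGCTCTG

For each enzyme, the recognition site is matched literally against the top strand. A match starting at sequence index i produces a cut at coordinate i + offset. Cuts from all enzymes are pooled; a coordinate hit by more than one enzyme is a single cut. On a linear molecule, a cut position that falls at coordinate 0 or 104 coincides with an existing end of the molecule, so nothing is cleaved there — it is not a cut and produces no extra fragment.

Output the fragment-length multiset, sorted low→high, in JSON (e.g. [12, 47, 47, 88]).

[2,4,4,5,6,6,10,11,11,13,15,17]

Scan for sites:
  WciI (GGGCTC, off=6): starts [30, 75, 96] → cuts [36, 81, 102]
  GruIX (GCCG, off=4): starts [11, 36, 53, 59, 64, 83] → cuts [15, 40, 57, 63, 68, 87]
  FykVI (GAGA, off=1): starts [3, 24] → cuts [4, 25]

Pooled cuts: [4, 15, 25, 36, 40, 57, 63, 68, 81, 87, 102]

Fragments:
  [0,4): 4 bp
  [4,15): 11 bp
  [15,25): 10 bp
  [25,36): 11 bp
  [36,40): 4 bp
  [40,57): 17 bp
  [57,63): 6 bp
  [63,68): 5 bp
  [68,81): 13 bp
  [81,87): 6 bp
  [87,102): 15 bp
  [102,104): 2 bp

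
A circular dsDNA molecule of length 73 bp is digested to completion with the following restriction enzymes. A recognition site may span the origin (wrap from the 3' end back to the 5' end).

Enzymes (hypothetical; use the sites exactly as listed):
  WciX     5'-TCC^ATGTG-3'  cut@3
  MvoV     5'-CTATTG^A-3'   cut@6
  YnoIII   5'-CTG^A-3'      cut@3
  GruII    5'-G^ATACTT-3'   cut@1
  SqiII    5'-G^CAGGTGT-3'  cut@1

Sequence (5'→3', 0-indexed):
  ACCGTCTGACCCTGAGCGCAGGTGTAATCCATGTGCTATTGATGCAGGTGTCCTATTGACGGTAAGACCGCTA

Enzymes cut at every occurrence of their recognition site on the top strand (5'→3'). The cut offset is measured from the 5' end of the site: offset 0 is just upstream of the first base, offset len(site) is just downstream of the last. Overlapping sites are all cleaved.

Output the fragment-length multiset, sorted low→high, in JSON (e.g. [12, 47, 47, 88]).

Scan for sites:
  WciX (TCCATGTG, off=3): starts [27] → cuts [30]
  MvoV (CTATTGA, off=6): starts [35, 52] → cuts [41, 58]
  YnoIII (CTGA, off=3): starts [5, 11] → cuts [8, 14]
  GruII (GATACTT, off=1): no sites
  SqiII (GCAGGTGT, off=1): starts [17, 43] → cuts [18, 44]

Pooled cuts: [8, 14, 18, 30, 41, 44, 58]

Fragments:
  8→14: 6 bp
  14→18: 4 bp
  18→30: 12 bp
  30→41: 11 bp
  41→44: 3 bp
  44→58: 14 bp
  58→8 (wrap): 73-58+8 = 23 bp

[3,4,6,11,12,14,23]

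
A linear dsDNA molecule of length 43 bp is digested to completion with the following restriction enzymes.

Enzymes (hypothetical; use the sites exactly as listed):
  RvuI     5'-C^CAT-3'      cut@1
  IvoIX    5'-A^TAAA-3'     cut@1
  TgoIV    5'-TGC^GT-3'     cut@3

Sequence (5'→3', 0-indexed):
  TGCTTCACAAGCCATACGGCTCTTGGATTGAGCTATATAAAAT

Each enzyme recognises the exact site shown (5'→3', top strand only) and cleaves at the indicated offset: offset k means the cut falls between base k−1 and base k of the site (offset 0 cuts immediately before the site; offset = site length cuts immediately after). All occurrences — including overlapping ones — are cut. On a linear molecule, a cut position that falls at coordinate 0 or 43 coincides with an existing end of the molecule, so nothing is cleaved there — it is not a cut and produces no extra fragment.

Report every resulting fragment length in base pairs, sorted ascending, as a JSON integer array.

[6,12,25]

Per-enzyme occurrences:
  RvuI CCAT/1: at [11] ⇒ [12]
  IvoIX ATAAA/1: at [36] ⇒ [37]
  TgoIV (TGCGT, off=3): no sites

All cut coordinates (distinct, sorted): [12, 37]

Fragment lengths:
  [0,12): 12 bp
  [12,37): 25 bp
  [37,43): 6 bp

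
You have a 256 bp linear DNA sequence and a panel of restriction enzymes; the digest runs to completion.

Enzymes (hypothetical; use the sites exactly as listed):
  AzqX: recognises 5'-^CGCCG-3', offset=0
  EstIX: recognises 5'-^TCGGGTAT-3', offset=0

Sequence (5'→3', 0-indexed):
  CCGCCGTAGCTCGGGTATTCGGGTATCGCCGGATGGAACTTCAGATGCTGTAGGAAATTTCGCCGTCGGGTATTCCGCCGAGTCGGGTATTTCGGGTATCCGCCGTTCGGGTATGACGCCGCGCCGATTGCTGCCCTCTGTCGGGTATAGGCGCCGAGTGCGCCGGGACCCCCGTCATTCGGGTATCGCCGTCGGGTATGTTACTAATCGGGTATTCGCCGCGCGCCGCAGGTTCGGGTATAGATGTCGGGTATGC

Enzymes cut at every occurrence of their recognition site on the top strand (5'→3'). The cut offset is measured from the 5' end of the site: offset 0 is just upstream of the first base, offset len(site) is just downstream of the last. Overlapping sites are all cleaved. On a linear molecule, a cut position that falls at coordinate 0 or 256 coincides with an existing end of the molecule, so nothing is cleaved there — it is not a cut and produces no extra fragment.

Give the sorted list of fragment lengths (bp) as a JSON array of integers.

[1,5,5,5,6,7,7,8,8,8,9,9,9,9,9,10,10,10,10,11,13,16,18,19,34]

Site scan:
  AzqX (CGCCG, off=0): starts [1, 26, 60, 75, 100, 116, 121, 151, 160, 186, 216, 223] → cuts [1, 26, 60, 75, 100, 116, 121, 151, 160, 186, 216, 223]
  EstIX (TCGGGTAT, off=0): starts [10, 18, 65, 82, 91, 106, 140, 178, 191, 207, 233, 246] → cuts [10, 18, 65, 82, 91, 106, 140, 178, 191, 207, 233, 246]

All cut coordinates (distinct, sorted): [1, 10, 18, 26, 60, 65, 75, 82, 91, 100, 106, 116, 121, 140, 151, 160, 178, 186, 191, 207, 216, 223, 233, 246]

Fragments:
  [0,1): 1 bp
  [1,10): 9 bp
  [10,18): 8 bp
  [18,26): 8 bp
  [26,60): 34 bp
  [60,65): 5 bp
  [65,75): 10 bp
  [75,82): 7 bp
  [82,91): 9 bp
  [91,100): 9 bp
  [100,106): 6 bp
  [106,116): 10 bp
  [116,121): 5 bp
  [121,140): 19 bp
  [140,151): 11 bp
  [151,160): 9 bp
  [160,178): 18 bp
  [178,186): 8 bp
  [186,191): 5 bp
  [191,207): 16 bp
  [207,216): 9 bp
  [216,223): 7 bp
  [223,233): 10 bp
  [233,246): 13 bp
  [246,256): 10 bp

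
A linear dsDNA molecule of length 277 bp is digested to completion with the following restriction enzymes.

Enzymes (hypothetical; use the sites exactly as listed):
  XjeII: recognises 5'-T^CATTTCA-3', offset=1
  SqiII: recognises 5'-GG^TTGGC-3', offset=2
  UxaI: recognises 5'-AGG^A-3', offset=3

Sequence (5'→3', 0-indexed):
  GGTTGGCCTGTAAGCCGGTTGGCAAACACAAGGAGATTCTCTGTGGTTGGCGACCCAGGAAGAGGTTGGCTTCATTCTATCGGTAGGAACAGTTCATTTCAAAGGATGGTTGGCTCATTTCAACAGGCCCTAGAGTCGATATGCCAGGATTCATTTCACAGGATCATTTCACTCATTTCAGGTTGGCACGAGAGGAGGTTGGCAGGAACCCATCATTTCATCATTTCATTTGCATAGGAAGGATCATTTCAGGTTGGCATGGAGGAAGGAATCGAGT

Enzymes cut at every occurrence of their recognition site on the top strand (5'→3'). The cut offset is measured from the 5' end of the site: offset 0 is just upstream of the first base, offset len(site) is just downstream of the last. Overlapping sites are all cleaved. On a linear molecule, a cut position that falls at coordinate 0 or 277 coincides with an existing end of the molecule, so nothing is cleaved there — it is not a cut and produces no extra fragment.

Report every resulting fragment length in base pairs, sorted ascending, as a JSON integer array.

[2,2,2,3,3,4,4,4,6,6,7,7,8,8,8,9,9,9,11,11,12,13,13,13,15,16,17,22,33]

Scan for sites:
  XjeII (TCATTTCA, off=1): starts [93, 114, 150, 163, 172, 212, 220, 243] → cuts [94, 115, 151, 164, 173, 213, 221, 244]
  SqiII (GGTTGGC, off=2): starts [0, 16, 44, 63, 107, 180, 196, 251] → cuts [2, 18, 46, 65, 109, 182, 198, 253]
  UxaI (AGGA, off=3): starts [30, 56, 84, 102, 145, 159, 192, 203, 235, 239, 262, 266] → cuts [33, 59, 87, 105, 148, 162, 195, 206, 238, 242, 265, 269]

Pooled cuts: [2, 18, 33, 46, 59, 65, 87, 94, 105, 109, 115, 148, 151, 162, 164, 173, 182, 195, 198, 206, 213, 221, 238, 242, 244, 253, 265, 269]

Fragments:
  [0,2): 2 bp
  [2,18): 16 bp
  [18,33): 15 bp
  [33,46): 13 bp
  [46,59): 13 bp
  [59,65): 6 bp
  [65,87): 22 bp
  [87,94): 7 bp
  [94,105): 11 bp
  [105,109): 4 bp
  [109,115): 6 bp
  [115,148): 33 bp
  [148,151): 3 bp
  [151,162): 11 bp
  [162,164): 2 bp
  [164,173): 9 bp
  [173,182): 9 bp
  [182,195): 13 bp
  [195,198): 3 bp
  [198,206): 8 bp
  [206,213): 7 bp
  [213,221): 8 bp
  [221,238): 17 bp
  [238,242): 4 bp
  [242,244): 2 bp
  [244,253): 9 bp
  [253,265): 12 bp
  [265,269): 4 bp
  [269,277): 8 bp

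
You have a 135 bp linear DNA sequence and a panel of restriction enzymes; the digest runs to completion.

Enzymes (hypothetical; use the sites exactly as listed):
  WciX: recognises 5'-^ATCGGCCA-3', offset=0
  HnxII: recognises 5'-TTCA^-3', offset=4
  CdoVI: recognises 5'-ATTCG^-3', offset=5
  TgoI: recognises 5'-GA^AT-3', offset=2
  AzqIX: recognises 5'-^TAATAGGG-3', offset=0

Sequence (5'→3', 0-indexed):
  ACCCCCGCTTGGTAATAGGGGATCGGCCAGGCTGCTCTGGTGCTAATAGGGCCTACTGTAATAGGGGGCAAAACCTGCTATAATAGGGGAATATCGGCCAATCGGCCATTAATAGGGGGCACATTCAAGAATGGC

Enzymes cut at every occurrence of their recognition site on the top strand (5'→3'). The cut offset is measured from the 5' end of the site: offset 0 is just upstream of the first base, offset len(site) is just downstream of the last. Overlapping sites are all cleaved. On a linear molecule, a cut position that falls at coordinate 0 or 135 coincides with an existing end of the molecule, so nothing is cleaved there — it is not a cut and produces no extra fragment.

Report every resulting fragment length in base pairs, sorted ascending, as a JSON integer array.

[2,3,5,8,9,9,10,12,15,18,22,22]

Site scan:
  WciX ATCGGCCA/0: at [21, 92, 100] ⇒ [21, 92, 100]
  HnxII TTCA/4: at [123] ⇒ [127]
  CdoVI (ATTCG, off=5): no sites
  TgoI GAAT/2: at [88, 128] ⇒ [90, 130]
  AzqIX TAATAGGG/0: at [12, 43, 58, 80, 109] ⇒ [12, 43, 58, 80, 109]

All cut coordinates (distinct, sorted): [12, 21, 43, 58, 80, 90, 92, 100, 109, 127, 130]

Fragments:
  [0,12): 12 bp
  [12,21): 9 bp
  [21,43): 22 bp
  [43,58): 15 bp
  [58,80): 22 bp
  [80,90): 10 bp
  [90,92): 2 bp
  [92,100): 8 bp
  [100,109): 9 bp
  [109,127): 18 bp
  [127,130): 3 bp
  [130,135): 5 bp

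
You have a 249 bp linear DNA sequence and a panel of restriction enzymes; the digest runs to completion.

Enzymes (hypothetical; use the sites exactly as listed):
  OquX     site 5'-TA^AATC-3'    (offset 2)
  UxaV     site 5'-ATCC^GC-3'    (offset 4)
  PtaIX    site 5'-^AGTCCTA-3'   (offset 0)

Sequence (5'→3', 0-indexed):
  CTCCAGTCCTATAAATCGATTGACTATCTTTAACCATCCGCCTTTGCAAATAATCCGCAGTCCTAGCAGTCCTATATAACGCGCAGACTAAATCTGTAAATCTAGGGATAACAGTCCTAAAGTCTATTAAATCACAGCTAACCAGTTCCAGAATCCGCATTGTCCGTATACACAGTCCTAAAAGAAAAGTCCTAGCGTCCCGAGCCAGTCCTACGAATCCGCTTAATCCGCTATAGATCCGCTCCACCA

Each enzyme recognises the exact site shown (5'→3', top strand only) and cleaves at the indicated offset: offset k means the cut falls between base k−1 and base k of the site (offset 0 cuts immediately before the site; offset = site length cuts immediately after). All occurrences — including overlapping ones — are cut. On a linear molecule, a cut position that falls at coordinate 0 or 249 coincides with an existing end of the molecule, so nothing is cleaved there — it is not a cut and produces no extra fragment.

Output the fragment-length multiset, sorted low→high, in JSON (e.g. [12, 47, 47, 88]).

Per-enzyme occurrences:
  OquX (TAAATC, off=2): starts [11, 88, 96, 127] → cuts [13, 90, 98, 129]
  UxaV (ATCCGC, off=4): starts [35, 52, 152, 216, 225, 236] → cuts [39, 56, 156, 220, 229, 240]
  PtaIX (AGTCCTA, off=0): starts [4, 58, 67, 112, 173, 187, 206] → cuts [4, 58, 67, 112, 173, 187, 206]

Pooled cuts: [4, 13, 39, 56, 58, 67, 90, 98, 112, 129, 156, 173, 187, 206, 220, 229, 240]

Fragment lengths:
  [0,4): 4 bp
  [4,13): 9 bp
  [13,39): 26 bp
  [39,56): 17 bp
  [56,58): 2 bp
  [58,67): 9 bp
  [67,90): 23 bp
  [90,98): 8 bp
  [98,112): 14 bp
  [112,129): 17 bp
  [129,156): 27 bp
  [156,173): 17 bp
  [173,187): 14 bp
  [187,206): 19 bp
  [206,220): 14 bp
  [220,229): 9 bp
  [229,240): 11 bp
  [240,249): 9 bp

[2,4,8,9,9,9,9,11,14,14,14,17,17,17,19,23,26,27]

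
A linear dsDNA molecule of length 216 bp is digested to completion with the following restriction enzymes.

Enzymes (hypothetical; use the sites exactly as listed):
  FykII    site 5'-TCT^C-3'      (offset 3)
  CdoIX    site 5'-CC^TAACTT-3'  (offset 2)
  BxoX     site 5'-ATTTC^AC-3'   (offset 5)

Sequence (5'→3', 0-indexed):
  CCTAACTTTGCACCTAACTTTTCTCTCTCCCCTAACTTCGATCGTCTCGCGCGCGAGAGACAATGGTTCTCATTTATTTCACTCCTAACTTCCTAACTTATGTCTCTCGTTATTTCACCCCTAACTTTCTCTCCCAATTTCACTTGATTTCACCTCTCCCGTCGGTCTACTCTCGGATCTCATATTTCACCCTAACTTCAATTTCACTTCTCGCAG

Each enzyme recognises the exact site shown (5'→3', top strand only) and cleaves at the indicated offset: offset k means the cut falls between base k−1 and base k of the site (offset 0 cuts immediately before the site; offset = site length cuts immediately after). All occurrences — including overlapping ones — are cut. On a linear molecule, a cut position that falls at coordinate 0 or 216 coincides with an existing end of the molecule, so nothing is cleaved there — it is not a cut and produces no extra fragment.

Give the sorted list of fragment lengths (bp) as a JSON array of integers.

Scan for sites:
  FykII TCTC/3: at [21, 23, 25, 44, 67, 102, 104, 127, 129, 154, 170, 177, 208] ⇒ [24, 26, 28, 47, 70, 105, 107, 130, 132, 157, 173, 180, 211]
  CdoIX CCTAACTT/2: at [0, 12, 30, 83, 91, 119, 190] ⇒ [2, 14, 32, 85, 93, 121, 192]
  BxoX ATTTCAC/5: at [75, 111, 136, 146, 183, 200] ⇒ [80, 116, 141, 151, 188, 205]

All cut coordinates (distinct, sorted): [2, 14, 24, 26, 28, 32, 47, 70, 80, 85, 93, 105, 107, 116, 121, 130, 132, 141, 151, 157, 173, 180, 188, 192, 205, 211]

Fragments:
  [0,2): 2 bp
  [2,14): 12 bp
  [14,24): 10 bp
  [24,26): 2 bp
  [26,28): 2 bp
  [28,32): 4 bp
  [32,47): 15 bp
  [47,70): 23 bp
  [70,80): 10 bp
  [80,85): 5 bp
  [85,93): 8 bp
  [93,105): 12 bp
  [105,107): 2 bp
  [107,116): 9 bp
  [116,121): 5 bp
  [121,130): 9 bp
  [130,132): 2 bp
  [132,141): 9 bp
  [141,151): 10 bp
  [151,157): 6 bp
  [157,173): 16 bp
  [173,180): 7 bp
  [180,188): 8 bp
  [188,192): 4 bp
  [192,205): 13 bp
  [205,211): 6 bp
  [211,216): 5 bp

[2,2,2,2,2,4,4,5,5,5,6,6,7,8,8,9,9,9,10,10,10,12,12,13,15,16,23]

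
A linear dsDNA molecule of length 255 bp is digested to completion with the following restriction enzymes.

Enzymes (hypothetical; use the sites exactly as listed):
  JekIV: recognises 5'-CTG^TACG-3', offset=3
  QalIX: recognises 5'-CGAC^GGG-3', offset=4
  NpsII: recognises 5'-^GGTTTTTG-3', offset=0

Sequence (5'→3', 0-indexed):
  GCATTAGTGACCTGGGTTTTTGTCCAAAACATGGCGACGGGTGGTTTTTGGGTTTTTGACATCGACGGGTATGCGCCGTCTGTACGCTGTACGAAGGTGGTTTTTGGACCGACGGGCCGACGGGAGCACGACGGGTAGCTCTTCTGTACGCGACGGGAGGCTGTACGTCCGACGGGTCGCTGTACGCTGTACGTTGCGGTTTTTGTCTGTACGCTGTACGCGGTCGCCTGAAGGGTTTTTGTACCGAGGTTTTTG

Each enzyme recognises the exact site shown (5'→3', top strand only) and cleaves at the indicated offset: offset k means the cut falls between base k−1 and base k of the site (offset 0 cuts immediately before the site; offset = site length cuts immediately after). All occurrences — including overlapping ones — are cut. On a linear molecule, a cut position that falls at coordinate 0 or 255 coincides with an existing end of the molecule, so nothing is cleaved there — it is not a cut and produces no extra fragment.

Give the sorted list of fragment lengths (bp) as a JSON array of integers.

[4,7,7,7,8,8,8,8,8,9,9,9,10,11,12,14,14,14,15,16,16,17,24]

Scan for sites:
  JekIV (CTGTACG, off=3): starts [79, 86, 143, 160, 179, 186, 206, 213] → cuts [82, 89, 146, 163, 182, 189, 209, 216]
  QalIX (CGACGGG, off=4): starts [34, 62, 109, 117, 128, 150, 169] → cuts [38, 66, 113, 121, 132, 154, 173]
  NpsII (GGTTTTTG, off=0): starts [14, 42, 50, 98, 197, 233, 247] → cuts [14, 42, 50, 98, 197, 233, 247]

All cut coordinates (distinct, sorted): [14, 38, 42, 50, 66, 82, 89, 98, 113, 121, 132, 146, 154, 163, 173, 182, 189, 197, 209, 216, 233, 247]

Fragments:
  [0,14): 14 bp
  [14,38): 24 bp
  [38,42): 4 bp
  [42,50): 8 bp
  [50,66): 16 bp
  [66,82): 16 bp
  [82,89): 7 bp
  [89,98): 9 bp
  [98,113): 15 bp
  [113,121): 8 bp
  [121,132): 11 bp
  [132,146): 14 bp
  [146,154): 8 bp
  [154,163): 9 bp
  [163,173): 10 bp
  [173,182): 9 bp
  [182,189): 7 bp
  [189,197): 8 bp
  [197,209): 12 bp
  [209,216): 7 bp
  [216,233): 17 bp
  [233,247): 14 bp
  [247,255): 8 bp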